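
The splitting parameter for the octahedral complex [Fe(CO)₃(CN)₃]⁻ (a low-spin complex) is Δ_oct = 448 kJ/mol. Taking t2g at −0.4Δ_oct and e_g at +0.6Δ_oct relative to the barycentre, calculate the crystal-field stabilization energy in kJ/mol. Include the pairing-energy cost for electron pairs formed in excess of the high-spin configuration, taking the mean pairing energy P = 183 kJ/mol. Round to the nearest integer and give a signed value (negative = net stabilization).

-709

Ligand charges: 3×(+0) from CO and 3×(-1) from CN⁻ sum to -3; with overall charge -1, Fe is +2.
Fe²⁺: group 8, so d-count = 8 − 2 = 6.
The d⁶ electrons fill as t2g^6 e_g^0.
CFSE(orbital) = 6×(-0.4Δ_oct) + 0×(0.6Δ_oct) = -2.4Δ_oct; with Δ_oct = 448 kJ/mol that is -1075 kJ/mol.
High-spin d⁶ would be t2g^4 e_g^2 with 1 pair; low-spin has 3, so 2 excess pairs cost +2P = +366 kJ/mol.
Overall CFSE = -1075 + 366 = -709 kJ/mol.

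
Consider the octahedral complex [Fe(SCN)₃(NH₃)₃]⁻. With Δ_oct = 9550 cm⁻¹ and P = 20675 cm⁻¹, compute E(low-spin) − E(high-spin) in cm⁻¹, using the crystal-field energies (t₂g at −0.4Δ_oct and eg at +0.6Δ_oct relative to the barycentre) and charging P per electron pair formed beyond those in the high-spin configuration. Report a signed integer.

22250

Ligand charges: 3×(-1) from SCN⁻ and 3×(+0) from NH₃ sum to -3; with overall charge -1, Fe is +2.
Fe is in group 8, so Fe²⁺ is d⁶ (8 − 2 = 6).
In the high-spin limit (t₂g⁴ eg²) the orbital term is -0.4Δ_oct = -3820 cm⁻¹, with no excess pairing.
Low-spin t₂g⁶ eg⁰ gives -2.4Δ_oct = -22920 cm⁻¹, but forming 2 extra pairs costs 2P = 41350 cm⁻¹, so E(LS) = -22920 + 41350 = 18430 cm⁻¹.
The difference is 18430 − (-3820) = 22250 cm⁻¹, so high-spin lies lower.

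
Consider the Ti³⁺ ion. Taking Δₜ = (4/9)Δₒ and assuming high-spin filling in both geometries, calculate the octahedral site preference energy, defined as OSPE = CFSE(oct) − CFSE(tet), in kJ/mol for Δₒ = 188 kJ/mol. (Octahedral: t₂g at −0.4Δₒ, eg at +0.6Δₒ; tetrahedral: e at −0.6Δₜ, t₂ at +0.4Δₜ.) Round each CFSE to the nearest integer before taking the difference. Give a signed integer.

-25

Ti is in group 4, so Ti³⁺ is d¹ (4 − 3 = 1).
Octahedral (high-spin): t₂g¹ eg⁰, CFSE = 1(−0.4) + 0(+0.6) = -0.4Δₒ = -0.4 × 188 = -75 kJ/mol.
Tetrahedral e¹ t₂⁰ gives -0.6Δₜ = -0.6 × (4/9) × 188 = -50 kJ/mol.
OSPE = -75 − (-50) = -25 kJ/mol.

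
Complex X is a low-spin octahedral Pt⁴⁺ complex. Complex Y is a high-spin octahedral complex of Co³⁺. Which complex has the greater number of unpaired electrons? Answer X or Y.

Y

X: Pt is in group 10, so Pt⁴⁺ is d⁶ (10 − 4 = 6); t₂g⁶ eg⁰ → 0 unpaired.
Y: Co³⁺: group 9, so d-count = 9 − 3 = 6; t₂g⁴ eg² → 4 unpaired.
So Y has more unpaired electrons.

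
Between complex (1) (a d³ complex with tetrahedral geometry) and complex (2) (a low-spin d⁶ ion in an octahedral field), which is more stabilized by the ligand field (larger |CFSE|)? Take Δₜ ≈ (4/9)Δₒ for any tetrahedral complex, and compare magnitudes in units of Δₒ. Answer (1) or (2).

(2)

(1): With tetrahedral geometry the complex is necessarily high-spin; e² t₂¹, CFSE = -0.8Δₜ ≈ -0.36Δₒ.
(2): t₂g⁶ eg⁰, CFSE = -2.4Δₒ.
So (2) has the larger |CFSE|.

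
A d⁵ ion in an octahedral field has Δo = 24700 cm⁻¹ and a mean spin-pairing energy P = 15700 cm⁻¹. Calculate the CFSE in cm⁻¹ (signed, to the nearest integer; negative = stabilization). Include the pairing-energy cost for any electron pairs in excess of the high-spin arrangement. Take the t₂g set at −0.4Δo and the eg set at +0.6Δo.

Since Δo = 24700 cm⁻¹ > P = 15700 cm⁻¹, the complex adopts the low-spin configuration.
Filling d⁵ accordingly: t₂g⁵ eg⁰.
Orbital CFSE = -2.0Δo = -2.0 × 24700 = -49400 cm⁻¹.
Excess pairs vs high-spin: 2 − 0 = 2; pairing cost = +31400 cm⁻¹.
Net CFSE = -49400 + 31400 = -18000 cm⁻¹.

-18000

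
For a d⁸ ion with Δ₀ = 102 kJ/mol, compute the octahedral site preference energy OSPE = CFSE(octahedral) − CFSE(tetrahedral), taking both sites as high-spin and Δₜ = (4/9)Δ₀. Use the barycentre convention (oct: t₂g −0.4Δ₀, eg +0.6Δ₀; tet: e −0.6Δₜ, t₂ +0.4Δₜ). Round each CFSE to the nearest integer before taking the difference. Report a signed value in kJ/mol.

-86

Octahedral high-spin t₂g⁶ eg²: CFSE = -1.2 × 102 = -122 kJ/mol.
Tetrahedral: e⁴ t₂⁴, CFSE = 4(−0.6) + 4(+0.4) = -0.8Δₜ = -0.8 × (4/9) × 102 = -36 kJ/mol.
OSPE = CFSE(oct) − CFSE(tet) = -122 − (-36) = -86 kJ/mol.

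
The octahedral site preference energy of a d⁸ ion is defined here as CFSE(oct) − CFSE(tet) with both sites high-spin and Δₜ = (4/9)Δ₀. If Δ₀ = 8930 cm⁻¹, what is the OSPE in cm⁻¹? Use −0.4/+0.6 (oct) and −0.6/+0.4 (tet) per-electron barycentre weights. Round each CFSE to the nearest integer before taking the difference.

In an octahedral site d⁸ (HS) is t2g^6 e_g^2, giving CFSE(oct) = -1.2Δ₀ = -10716 cm⁻¹.
In a tetrahedral site the filling is e^4 t2^4: CFSE(tet) = -0.8Δₜ = -0.8 × (4/9)(8930) = -3175 cm⁻¹.
OSPE = CFSE(oct) − CFSE(tet) = -10716 − (-3175) = -7541 cm⁻¹.

-7541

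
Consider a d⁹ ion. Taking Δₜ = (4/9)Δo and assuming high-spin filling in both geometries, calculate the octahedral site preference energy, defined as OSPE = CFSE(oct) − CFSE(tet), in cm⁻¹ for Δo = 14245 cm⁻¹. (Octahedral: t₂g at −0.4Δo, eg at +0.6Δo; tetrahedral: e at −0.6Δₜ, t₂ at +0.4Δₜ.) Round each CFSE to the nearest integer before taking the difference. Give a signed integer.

-6015

Octahedral high-spin t₂g⁶ eg³: CFSE = -0.6 × 14245 = -8547 cm⁻¹.
Tetrahedral e⁴ t₂⁵ gives -0.4Δₜ = -0.4 × (4/9) × 14245 = -2532 cm⁻¹.
OSPE = -8547 − (-2532) = -6015 cm⁻¹.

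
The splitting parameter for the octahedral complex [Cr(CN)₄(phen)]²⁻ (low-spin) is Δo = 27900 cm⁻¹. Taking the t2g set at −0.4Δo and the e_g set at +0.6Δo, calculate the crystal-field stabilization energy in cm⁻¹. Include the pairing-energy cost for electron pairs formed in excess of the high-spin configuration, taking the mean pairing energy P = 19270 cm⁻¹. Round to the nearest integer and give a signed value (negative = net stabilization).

-25370

Ligand charges: 4×(-1) from CN⁻ and 1×(+0) from phen sum to -4; with overall charge -2, Cr is +2.
Cr is in group 6, so Cr²⁺ is d⁴ (6 − 2 = 4).
The d⁴ electrons fill as t2g^4 e_g^0.
CFSE(orbital) = 4×(-0.4Δo) + 0×(0.6Δo) = -1.6Δo; with Δo = 27900 cm⁻¹ that is -44640 cm⁻¹.
Relative to high-spin t2g^3 e_g^1 (0 paired), the low-spin configuration has 1 additional pair, contributing +1 × 19270 = +19270 cm⁻¹.
Overall CFSE = -44640 + 19270 = -25370 cm⁻¹.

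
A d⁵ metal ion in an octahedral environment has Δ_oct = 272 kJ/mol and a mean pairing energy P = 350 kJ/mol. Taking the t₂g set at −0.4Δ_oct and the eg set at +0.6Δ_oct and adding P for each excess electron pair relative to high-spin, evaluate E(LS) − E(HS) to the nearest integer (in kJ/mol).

156

In the high-spin limit (t₂g³ eg²) the orbital term is 0.0Δ_oct = 0 kJ/mol, with no excess pairing.
Low-spin: t₂g⁵ eg⁰, orbital CFSE = -2.0Δ_oct = -544 kJ/mol; plus 2 excess pairs × P = +700 kJ/mol; total 156 kJ/mol.
E(LS) − E(HS) = 156 − (0) = 156 kJ/mol.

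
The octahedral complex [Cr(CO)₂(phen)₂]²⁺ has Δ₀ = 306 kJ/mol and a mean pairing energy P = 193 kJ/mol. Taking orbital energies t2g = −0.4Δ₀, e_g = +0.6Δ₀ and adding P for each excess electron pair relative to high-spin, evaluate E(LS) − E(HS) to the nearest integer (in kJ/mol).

Ligand charges: 2×(+0) from CO and 2×(+0) from phen sum to +0; with overall charge +2, Cr is +2.
Group 6 minus oxidation state +2 gives a d⁴ configuration for Cr²⁺.
High-spin d⁴ fills as t2g^3 e_g^1 with CFSE 3(−0.4) + 1(+0.6) = -0.6Δ₀ = -184 kJ/mol.
Low-spin: t2g^4 e_g^0, orbital CFSE = -1.6Δ₀ = -490 kJ/mol; plus 1 excess pair × P = +193 kJ/mol; total -297 kJ/mol.
The difference is -297 − (-184) = -113 kJ/mol, so low-spin lies lower.

-113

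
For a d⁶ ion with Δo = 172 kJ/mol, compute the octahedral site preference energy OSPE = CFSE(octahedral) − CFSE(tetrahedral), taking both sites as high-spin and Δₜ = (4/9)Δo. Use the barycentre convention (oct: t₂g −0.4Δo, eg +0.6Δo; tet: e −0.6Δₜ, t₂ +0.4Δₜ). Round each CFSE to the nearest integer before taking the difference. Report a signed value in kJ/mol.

-23

In an octahedral site d⁶ (HS) is t2g^4 e_g^2, giving CFSE(oct) = -0.4Δo = -69 kJ/mol.
Tetrahedral: e^3 t2^3, CFSE = 3(−0.6) + 3(+0.4) = -0.6Δₜ = -0.6 × (4/9) × 172 = -46 kJ/mol.
Subtracting, OSPE = -69 − (-46) = -23 kJ/mol.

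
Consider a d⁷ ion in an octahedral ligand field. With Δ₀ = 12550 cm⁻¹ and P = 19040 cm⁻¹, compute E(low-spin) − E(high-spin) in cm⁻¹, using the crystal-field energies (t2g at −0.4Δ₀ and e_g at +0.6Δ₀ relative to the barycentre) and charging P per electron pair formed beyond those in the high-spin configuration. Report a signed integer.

High-spin: t2g^5 e_g^2, CFSE = -0.8Δ₀ = -10040 cm⁻¹.
For low-spin the configuration is t2g^6 e_g^1: orbital energy -1.8 × 12550 = -22590 cm⁻¹, and 1 additional pair relative to high-spin adds 19040 cm⁻¹, giving -3550 cm⁻¹.
The difference is -3550 − (-10040) = 6490 cm⁻¹, so high-spin lies lower.

6490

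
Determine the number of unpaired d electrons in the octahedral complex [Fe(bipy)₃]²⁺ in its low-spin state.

0

bipy is neutral, so the +2 overall charge sits on Fe: oxidation state +2.
Fe²⁺: group 8, so d-count = 8 − 2 = 6.
Configuration: t2g^6 e_g^0, giving 0 unpaired electrons.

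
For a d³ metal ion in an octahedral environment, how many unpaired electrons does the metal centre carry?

3

Configuration: t2g^3 e_g^0, giving 3 unpaired electrons.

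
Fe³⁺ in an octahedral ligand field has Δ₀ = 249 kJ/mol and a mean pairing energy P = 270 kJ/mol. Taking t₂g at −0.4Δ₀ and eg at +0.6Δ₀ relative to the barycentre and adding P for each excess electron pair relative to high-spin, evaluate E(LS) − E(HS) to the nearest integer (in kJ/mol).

Fe is in group 8, so Fe³⁺ is d⁵ (8 − 3 = 5).
High-spin d⁵ fills as t₂g³ eg² with CFSE 3(−0.4) + 2(+0.6) = 0.0Δ₀ = 0 kJ/mol.
Low-spin: t₂g⁵ eg⁰, orbital CFSE = -2.0Δ₀ = -498 kJ/mol; plus 2 excess pairs × P = +540 kJ/mol; total 42 kJ/mol.
E(LS) − E(HS) = 42 − (0) = 42 kJ/mol.

42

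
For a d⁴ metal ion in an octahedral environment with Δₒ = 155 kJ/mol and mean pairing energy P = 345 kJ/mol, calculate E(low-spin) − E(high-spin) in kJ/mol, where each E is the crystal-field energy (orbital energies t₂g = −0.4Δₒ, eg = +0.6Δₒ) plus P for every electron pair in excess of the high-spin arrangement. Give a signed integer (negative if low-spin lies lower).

190

In the high-spin limit (t₂g³ eg¹) the orbital term is -0.6Δₒ = -93 kJ/mol, with no excess pairing.
Low-spin t₂g⁴ eg⁰ gives -1.6Δₒ = -248 kJ/mol, but forming 1 extra pair costs 1P = 345 kJ/mol, so E(LS) = -248 + 345 = 97 kJ/mol.
Thus E(LS) − E(HS) = 190 kJ/mol.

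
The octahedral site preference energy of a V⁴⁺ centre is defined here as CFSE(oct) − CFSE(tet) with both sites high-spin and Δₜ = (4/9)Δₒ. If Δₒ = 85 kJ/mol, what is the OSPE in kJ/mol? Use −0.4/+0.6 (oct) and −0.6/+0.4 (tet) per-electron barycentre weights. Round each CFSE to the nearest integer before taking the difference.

Group 5 minus oxidation state +4 gives a d¹ configuration for V⁴⁺.
In an octahedral site d¹ (HS) is t₂g¹ eg⁰, giving CFSE(oct) = -0.4Δₒ = -34 kJ/mol.
Tetrahedral: e¹ t₂⁰, CFSE = 1(−0.6) + 0(+0.4) = -0.6Δₜ = -0.6 × (4/9) × 85 = -23 kJ/mol.
OSPE = -34 − (-23) = -11 kJ/mol.

-11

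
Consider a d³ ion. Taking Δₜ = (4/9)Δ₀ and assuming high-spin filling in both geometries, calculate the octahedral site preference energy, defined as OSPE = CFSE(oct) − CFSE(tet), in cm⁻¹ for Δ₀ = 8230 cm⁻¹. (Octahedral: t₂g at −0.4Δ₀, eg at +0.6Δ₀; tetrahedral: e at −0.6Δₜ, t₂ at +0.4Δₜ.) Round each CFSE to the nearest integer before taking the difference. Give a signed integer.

-6950

Octahedral high-spin t2g^3 e_g^0: CFSE = -1.2 × 8230 = -9876 cm⁻¹.
In a tetrahedral site the filling is e^2 t2^1: CFSE(tet) = -0.8Δₜ = -0.8 × (4/9)(8230) = -2926 cm⁻¹.
OSPE = -9876 − (-2926) = -6950 cm⁻¹.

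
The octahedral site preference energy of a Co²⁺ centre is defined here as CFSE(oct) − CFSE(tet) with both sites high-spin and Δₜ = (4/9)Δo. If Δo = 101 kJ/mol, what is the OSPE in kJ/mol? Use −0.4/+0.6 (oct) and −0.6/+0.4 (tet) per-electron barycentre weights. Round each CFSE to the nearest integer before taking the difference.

Co sits in group 9; removing 2 electrons leaves Co²⁺ with 9 − 2 = 7 d electrons.
Octahedral (high-spin): t2g^5 e_g^2, CFSE = 5(−0.4) + 2(+0.6) = -0.8Δo = -0.8 × 101 = -81 kJ/mol.
Tetrahedral: e^4 t2^3, CFSE = 4(−0.6) + 3(+0.4) = -1.2Δₜ = -1.2 × (4/9) × 101 = -54 kJ/mol.
OSPE = CFSE(oct) − CFSE(tet) = -81 − (-54) = -27 kJ/mol.

-27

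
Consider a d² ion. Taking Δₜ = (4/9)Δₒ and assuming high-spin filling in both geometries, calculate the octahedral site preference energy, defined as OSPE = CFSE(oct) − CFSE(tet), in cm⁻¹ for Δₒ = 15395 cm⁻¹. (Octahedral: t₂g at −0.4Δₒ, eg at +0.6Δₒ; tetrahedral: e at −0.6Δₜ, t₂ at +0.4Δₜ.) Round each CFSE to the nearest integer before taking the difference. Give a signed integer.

-4105

Octahedral (high-spin): t₂g² eg⁰, CFSE = 2(−0.4) + 0(+0.6) = -0.8Δₒ = -0.8 × 15395 = -12316 cm⁻¹.
Tetrahedral: e² t₂⁰, CFSE = 2(−0.6) + 0(+0.4) = -1.2Δₜ = -1.2 × (4/9) × 15395 = -8211 cm⁻¹.
Subtracting, OSPE = -12316 − (-8211) = -4105 cm⁻¹.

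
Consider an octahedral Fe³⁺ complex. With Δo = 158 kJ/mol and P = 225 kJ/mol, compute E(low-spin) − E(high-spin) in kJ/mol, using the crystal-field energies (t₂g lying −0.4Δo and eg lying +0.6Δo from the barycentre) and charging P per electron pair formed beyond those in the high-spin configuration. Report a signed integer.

134

Fe³⁺: group 8, so d-count = 8 − 3 = 5.
In the high-spin limit (t₂g³ eg²) the orbital term is 0.0Δo = 0 kJ/mol, with no excess pairing.
Low-spin t₂g⁵ eg⁰ gives -2.0Δo = -316 kJ/mol, but forming 2 extra pairs costs 2P = 450 kJ/mol, so E(LS) = -316 + 450 = 134 kJ/mol.
E(LS) − E(HS) = 134 − (0) = 134 kJ/mol.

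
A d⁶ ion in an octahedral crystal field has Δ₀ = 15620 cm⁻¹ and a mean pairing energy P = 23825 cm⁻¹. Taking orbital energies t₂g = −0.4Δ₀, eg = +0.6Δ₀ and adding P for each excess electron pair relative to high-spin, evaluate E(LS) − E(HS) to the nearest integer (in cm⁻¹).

In the high-spin limit (t₂g⁴ eg²) the orbital term is -0.4Δ₀ = -6248 cm⁻¹, with no excess pairing.
Low-spin: t₂g⁶ eg⁰, orbital CFSE = -2.4Δ₀ = -37488 cm⁻¹; plus 2 excess pairs × P = +47650 cm⁻¹; total 10162 cm⁻¹.
Thus E(LS) − E(HS) = 16410 cm⁻¹.

16410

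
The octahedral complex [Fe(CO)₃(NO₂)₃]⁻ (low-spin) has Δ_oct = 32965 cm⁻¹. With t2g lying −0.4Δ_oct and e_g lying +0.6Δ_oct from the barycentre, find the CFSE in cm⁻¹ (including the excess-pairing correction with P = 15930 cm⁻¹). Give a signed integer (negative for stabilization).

Ligand charges: 3×(+0) from CO and 3×(-1) from NO₂⁻ sum to -3; with overall charge -1, Fe is +2.
Fe sits in group 8; removing 2 electrons leaves Fe²⁺ with 8 − 2 = 6 d electrons.
Configuration: t2g^6 e_g^0.
Orbital CFSE = 6(-0.4) + 0(0.6) = -2.4Δ_oct = -2.4 × 32965 = -79116 cm⁻¹.
High-spin d⁶ would be t2g^4 e_g^2 with 1 pair; low-spin has 3, so 2 excess pairs cost +2P = +31860 cm⁻¹.
Net CFSE = -79116 + 31860 = -47256 cm⁻¹.

-47256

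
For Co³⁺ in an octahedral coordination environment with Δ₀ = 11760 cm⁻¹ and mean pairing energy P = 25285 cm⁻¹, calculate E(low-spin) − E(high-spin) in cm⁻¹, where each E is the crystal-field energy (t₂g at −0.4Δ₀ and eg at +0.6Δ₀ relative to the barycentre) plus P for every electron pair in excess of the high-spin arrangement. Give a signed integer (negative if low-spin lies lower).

27050

Co³⁺: group 9, so d-count = 9 − 3 = 6.
High-spin: t₂g⁴ eg², CFSE = -0.4Δ₀ = -4704 cm⁻¹.
Low-spin t₂g⁶ eg⁰ gives -2.4Δ₀ = -28224 cm⁻¹, but forming 2 extra pairs costs 2P = 50570 cm⁻¹, so E(LS) = -28224 + 50570 = 22346 cm⁻¹.
Thus E(LS) − E(HS) = 27050 cm⁻¹.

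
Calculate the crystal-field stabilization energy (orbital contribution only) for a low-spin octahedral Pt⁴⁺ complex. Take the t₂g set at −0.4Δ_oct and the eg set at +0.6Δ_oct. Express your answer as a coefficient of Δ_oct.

-2.4 Δ_oct

Pt is in group 10, so Pt⁴⁺ is d⁶ (10 − 4 = 6).
Configuration: t₂g⁶ eg⁰.
CFSE = 6(-0.4Δ_oct) + 0(0.6Δ_oct) = -2.4Δ_oct + 0.0Δ_oct = -2.4Δ_oct.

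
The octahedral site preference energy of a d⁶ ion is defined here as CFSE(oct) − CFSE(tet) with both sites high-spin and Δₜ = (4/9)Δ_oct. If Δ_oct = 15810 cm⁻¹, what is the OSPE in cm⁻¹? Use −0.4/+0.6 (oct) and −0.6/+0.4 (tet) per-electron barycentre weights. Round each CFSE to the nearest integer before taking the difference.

-2108

Octahedral (high-spin): t2g^4 e_g^2, CFSE = 4(−0.4) + 2(+0.6) = -0.4Δ_oct = -0.4 × 15810 = -6324 cm⁻¹.
Tetrahedral e^3 t2^3 gives -0.6Δₜ = -0.6 × (4/9) × 15810 = -4216 cm⁻¹.
OSPE = -6324 − (-4216) = -2108 cm⁻¹.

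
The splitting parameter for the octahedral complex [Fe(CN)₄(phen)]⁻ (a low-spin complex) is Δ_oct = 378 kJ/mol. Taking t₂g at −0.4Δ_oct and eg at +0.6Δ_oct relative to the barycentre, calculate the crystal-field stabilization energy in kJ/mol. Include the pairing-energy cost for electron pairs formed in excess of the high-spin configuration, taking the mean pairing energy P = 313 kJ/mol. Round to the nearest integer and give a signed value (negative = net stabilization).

-130

Ligand charges: 4×(-1) from CN⁻ and 1×(+0) from phen sum to -4; with overall charge -1, Fe is +3.
Fe is in group 8, so Fe³⁺ is d⁵ (8 − 3 = 5).
The d⁵ electrons fill as t₂g⁵ eg⁰.
The orbital stabilization is -2.0Δ_oct = -2.0 × 378 = -756 kJ/mol.
High-spin d⁵ would be t₂g³ eg² with 0 pairs; low-spin has 2, so 2 excess pairs cost +2P = +626 kJ/mol.
Combining: -756 + 626 = -130 kJ/mol.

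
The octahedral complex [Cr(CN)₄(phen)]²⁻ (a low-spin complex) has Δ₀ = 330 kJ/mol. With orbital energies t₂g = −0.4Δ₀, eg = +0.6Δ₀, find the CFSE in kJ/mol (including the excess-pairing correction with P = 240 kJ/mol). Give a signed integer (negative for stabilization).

-288

Ligand charges: 4×(-1) from CN⁻ and 1×(+0) from phen sum to -4; with overall charge -2, Cr is +2.
Cr sits in group 6; removing 2 electrons leaves Cr²⁺ with 6 − 2 = 4 d electrons.
Configuration: t₂g⁴ eg⁰.
The orbital stabilization is -1.6Δ₀ = -1.6 × 330 = -528 kJ/mol.
Pairing penalty: 1 pair vs 0 in the high-spin reference → 1 extra × P = 240 kJ/mol.
Overall CFSE = -528 + 240 = -288 kJ/mol.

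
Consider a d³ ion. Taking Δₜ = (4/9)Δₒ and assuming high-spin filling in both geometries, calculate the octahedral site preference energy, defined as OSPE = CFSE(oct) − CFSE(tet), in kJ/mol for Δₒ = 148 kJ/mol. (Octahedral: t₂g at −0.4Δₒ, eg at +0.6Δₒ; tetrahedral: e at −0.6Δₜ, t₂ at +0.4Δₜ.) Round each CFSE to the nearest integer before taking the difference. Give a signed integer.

-125

Octahedral (high-spin): t₂g³ eg⁰, CFSE = 3(−0.4) + 0(+0.6) = -1.2Δₒ = -1.2 × 148 = -178 kJ/mol.
Tetrahedral e² t₂¹ gives -0.8Δₜ = -0.8 × (4/9) × 148 = -53 kJ/mol.
OSPE = -178 − (-53) = -125 kJ/mol.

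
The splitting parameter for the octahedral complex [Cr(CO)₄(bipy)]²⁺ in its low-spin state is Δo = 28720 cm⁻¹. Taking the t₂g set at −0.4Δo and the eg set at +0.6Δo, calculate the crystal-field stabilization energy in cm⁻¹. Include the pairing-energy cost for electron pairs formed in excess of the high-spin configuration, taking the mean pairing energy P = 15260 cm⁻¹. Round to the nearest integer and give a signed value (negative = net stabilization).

Ligand charges: 4×(+0) from CO and 1×(+0) from bipy sum to +0; with overall charge +2, Cr is +2.
Group 6 minus oxidation state +2 gives a d⁴ configuration for Cr²⁺.
Configuration: t₂g⁴ eg⁰.
The orbital stabilization is -1.6Δo = -1.6 × 28720 = -45952 cm⁻¹.
High-spin d⁴ would be t₂g³ eg¹ with 0 pairs; low-spin has 1, so 1 excess pair costs +1P = +15260 cm⁻¹.
Net CFSE = -45952 + 15260 = -30692 cm⁻¹.

-30692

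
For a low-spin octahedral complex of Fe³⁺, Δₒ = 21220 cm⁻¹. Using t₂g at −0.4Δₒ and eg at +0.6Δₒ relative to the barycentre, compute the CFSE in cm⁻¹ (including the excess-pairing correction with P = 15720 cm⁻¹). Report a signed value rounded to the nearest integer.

Fe sits in group 8; removing 3 electrons leaves Fe³⁺ with 8 − 3 = 5 d electrons.
Electron filling gives t₂g⁵ eg⁰.
CFSE(orbital) = 5×(-0.4Δₒ) + 0×(0.6Δₒ) = -2.0Δₒ; with Δₒ = 21220 cm⁻¹ that is -42440 cm⁻¹.
Relative to high-spin t₂g³ eg² (0 paired), the low-spin configuration has 2 additional pairs, contributing +2 × 15720 = +31440 cm⁻¹.
Overall CFSE = -42440 + 31440 = -11000 cm⁻¹.

-11000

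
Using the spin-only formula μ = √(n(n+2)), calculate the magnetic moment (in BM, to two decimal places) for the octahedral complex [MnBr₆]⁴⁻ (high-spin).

5.92 BM

Each Br⁻ contributes -1; 6 × (-1) = -6. With overall charge -4, Mn is in the +2 oxidation state.
Mn²⁺: group 7, so d-count = 7 − 2 = 5.
Configuration: t2g^3 e_g^2 → 5 unpaired electrons.
μ(spin-only) = √[5(5+2)] = √35 ≈ 5.92 BM.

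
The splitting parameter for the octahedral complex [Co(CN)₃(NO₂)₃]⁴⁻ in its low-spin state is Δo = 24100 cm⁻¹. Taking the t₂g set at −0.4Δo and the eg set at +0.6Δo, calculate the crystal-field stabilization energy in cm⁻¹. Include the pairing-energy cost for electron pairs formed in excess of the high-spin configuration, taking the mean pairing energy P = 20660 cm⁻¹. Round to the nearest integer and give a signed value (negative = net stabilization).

Ligand charges: 3×(-1) from CN⁻ and 3×(-1) from NO₂⁻ sum to -6; with overall charge -4, Co is +2.
Co²⁺: group 9, so d-count = 9 − 2 = 7.
The d⁷ electrons fill as t₂g⁶ eg¹.
CFSE(orbital) = 6×(-0.4Δo) + 1×(0.6Δo) = -1.8Δo; with Δo = 24100 cm⁻¹ that is -43380 cm⁻¹.
Relative to high-spin t₂g⁵ eg² (2 paired), the low-spin configuration has 1 additional pair, contributing +1 × 20660 = +20660 cm⁻¹.
Net CFSE = -43380 + 20660 = -22720 cm⁻¹.

-22720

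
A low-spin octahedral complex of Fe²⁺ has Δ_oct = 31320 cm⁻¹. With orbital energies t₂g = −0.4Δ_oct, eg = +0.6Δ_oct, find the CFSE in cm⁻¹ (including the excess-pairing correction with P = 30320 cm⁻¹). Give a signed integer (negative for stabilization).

Fe is in group 8, so Fe²⁺ is d⁶ (8 − 2 = 6).
Electron filling gives t₂g⁶ eg⁰.
Orbital CFSE = 6(-0.4) + 0(0.6) = -2.4Δ_oct = -2.4 × 31320 = -75168 cm⁻¹.
Pairing penalty: 3 pairs vs 1 in the high-spin reference → 2 extra × P = 60640 cm⁻¹.
Combining: -75168 + 60640 = -14528 cm⁻¹.

-14528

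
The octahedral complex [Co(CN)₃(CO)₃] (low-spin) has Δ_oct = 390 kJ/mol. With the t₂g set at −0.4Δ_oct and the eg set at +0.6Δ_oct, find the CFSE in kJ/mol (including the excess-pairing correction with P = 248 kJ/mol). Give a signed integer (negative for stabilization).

Ligand charges: 3×(-1) from CN⁻ and 3×(+0) from CO sum to -3; with overall charge +0, Co is +3.
Co³⁺: group 9, so d-count = 9 − 3 = 6.
The d⁶ electrons fill as t₂g⁶ eg⁰.
Orbital CFSE = 6(-0.4) + 0(0.6) = -2.4Δ_oct = -2.4 × 390 = -936 kJ/mol.
Relative to high-spin t₂g⁴ eg² (1 paired), the low-spin configuration has 2 additional pairs, contributing +2 × 248 = +496 kJ/mol.
Overall CFSE = -936 + 496 = -440 kJ/mol.

-440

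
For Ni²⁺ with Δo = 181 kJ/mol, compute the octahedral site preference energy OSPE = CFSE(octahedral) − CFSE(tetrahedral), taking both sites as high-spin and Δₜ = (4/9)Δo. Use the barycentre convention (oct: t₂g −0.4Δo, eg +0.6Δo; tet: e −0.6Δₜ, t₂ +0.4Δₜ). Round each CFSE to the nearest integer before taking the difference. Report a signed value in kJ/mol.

-153

Ni sits in group 10; removing 2 electrons leaves Ni²⁺ with 10 − 2 = 8 d electrons.
Octahedral high-spin t₂g⁶ eg²: CFSE = -1.2 × 181 = -217 kJ/mol.
Tetrahedral e⁴ t₂⁴ gives -0.8Δₜ = -0.8 × (4/9) × 181 = -64 kJ/mol.
OSPE = -217 − (-64) = -153 kJ/mol.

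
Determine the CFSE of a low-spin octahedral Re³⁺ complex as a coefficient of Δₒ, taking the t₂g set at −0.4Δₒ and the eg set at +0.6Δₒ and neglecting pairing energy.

Re³⁺: group 7, so d-count = 7 − 3 = 4.
Configuration: t₂g⁴ eg⁰.
CFSE = 4(-0.4Δₒ) + 0(0.6Δₒ) = -1.6Δₒ + 0.0Δₒ = -1.6Δₒ.

-1.6 Δₒ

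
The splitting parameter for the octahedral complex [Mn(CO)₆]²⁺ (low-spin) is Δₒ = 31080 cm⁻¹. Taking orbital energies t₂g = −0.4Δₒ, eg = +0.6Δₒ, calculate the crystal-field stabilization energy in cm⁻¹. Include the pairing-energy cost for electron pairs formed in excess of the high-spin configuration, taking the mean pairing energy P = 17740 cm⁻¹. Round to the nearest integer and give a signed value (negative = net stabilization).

-26680

CO is neutral, so the +2 overall charge sits on Mn: oxidation state +2.
Mn is in group 7, so Mn²⁺ is d⁵ (7 − 2 = 5).
Electron filling gives t₂g⁵ eg⁰.
CFSE(orbital) = 5×(-0.4Δₒ) + 0×(0.6Δₒ) = -2.0Δₒ; with Δₒ = 31080 cm⁻¹ that is -62160 cm⁻¹.
Pairing penalty: 2 pairs vs 0 in the high-spin reference → 2 extra × P = 35480 cm⁻¹.
Net CFSE = -62160 + 35480 = -26680 cm⁻¹.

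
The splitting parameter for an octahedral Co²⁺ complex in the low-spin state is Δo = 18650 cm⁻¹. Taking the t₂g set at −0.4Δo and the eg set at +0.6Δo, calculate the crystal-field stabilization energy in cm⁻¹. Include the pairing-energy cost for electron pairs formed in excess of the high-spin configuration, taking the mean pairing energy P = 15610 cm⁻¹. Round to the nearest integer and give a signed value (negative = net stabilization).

-17960

Group 9 minus oxidation state +2 gives a d⁷ configuration for Co²⁺.
Electron filling gives t₂g⁶ eg¹.
CFSE(orbital) = 6×(-0.4Δo) + 1×(0.6Δo) = -1.8Δo; with Δo = 18650 cm⁻¹ that is -33570 cm⁻¹.
Pairing penalty: 3 pairs vs 2 in the high-spin reference → 1 extra × P = 15610 cm⁻¹.
Overall CFSE = -33570 + 15610 = -17960 cm⁻¹.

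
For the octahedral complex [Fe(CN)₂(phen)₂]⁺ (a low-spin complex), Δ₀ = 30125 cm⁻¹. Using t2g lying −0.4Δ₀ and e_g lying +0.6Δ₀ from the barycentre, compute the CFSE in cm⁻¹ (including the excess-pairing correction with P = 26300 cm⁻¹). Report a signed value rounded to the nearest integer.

Ligand charges: 2×(-1) from CN⁻ and 2×(+0) from phen sum to -2; with overall charge +1, Fe is +3.
Group 8 minus oxidation state +3 gives a d⁵ configuration for Fe³⁺.
The d⁵ electrons fill as t2g^5 e_g^0.
CFSE(orbital) = 5×(-0.4Δ₀) + 0×(0.6Δ₀) = -2.0Δ₀; with Δ₀ = 30125 cm⁻¹ that is -60250 cm⁻¹.
Relative to high-spin t2g^3 e_g^2 (0 paired), the low-spin configuration has 2 additional pairs, contributing +2 × 26300 = +52600 cm⁻¹.
Net CFSE = -60250 + 52600 = -7650 cm⁻¹.

-7650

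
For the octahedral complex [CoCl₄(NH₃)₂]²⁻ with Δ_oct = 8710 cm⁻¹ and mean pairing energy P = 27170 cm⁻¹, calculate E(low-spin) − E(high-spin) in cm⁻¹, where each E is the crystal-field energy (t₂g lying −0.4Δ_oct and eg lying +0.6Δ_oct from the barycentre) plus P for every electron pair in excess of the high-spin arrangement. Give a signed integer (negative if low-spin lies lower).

18460

Ligand charges: 4×(-1) from Cl⁻ and 2×(+0) from NH₃ sum to -4; with overall charge -2, Co is +2.
Co sits in group 9; removing 2 electrons leaves Co²⁺ with 9 − 2 = 7 d electrons.
High-spin d⁷ fills as t₂g⁵ eg² with CFSE 5(−0.4) + 2(+0.6) = -0.8Δ_oct = -6968 cm⁻¹.
Low-spin t₂g⁶ eg¹ gives -1.8Δ_oct = -15678 cm⁻¹, but forming 1 extra pair costs 1P = 27170 cm⁻¹, so E(LS) = -15678 + 27170 = 11492 cm⁻¹.
E(LS) − E(HS) = 11492 − (-6968) = 18460 cm⁻¹.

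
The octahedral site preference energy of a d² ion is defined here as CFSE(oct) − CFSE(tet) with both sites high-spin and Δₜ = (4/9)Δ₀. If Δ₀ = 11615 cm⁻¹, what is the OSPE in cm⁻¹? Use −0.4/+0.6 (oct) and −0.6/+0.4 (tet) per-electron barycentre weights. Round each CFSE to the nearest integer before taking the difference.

Octahedral high-spin t2g^2 e_g^0: CFSE = -0.8 × 11615 = -9292 cm⁻¹.
Tetrahedral: e^2 t2^0, CFSE = 2(−0.6) + 0(+0.4) = -1.2Δₜ = -1.2 × (4/9) × 11615 = -6195 cm⁻¹.
OSPE = -9292 − (-6195) = -3097 cm⁻¹.

-3097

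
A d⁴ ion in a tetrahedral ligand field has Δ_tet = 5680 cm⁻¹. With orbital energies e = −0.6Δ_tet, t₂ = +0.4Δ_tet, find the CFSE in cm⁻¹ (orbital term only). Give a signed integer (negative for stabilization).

With tetrahedral geometry the complex is necessarily high-spin.
The d⁴ electrons fill as e² t₂².
CFSE(orbital) = 2×(-0.6Δ_tet) + 2×(0.4Δ_tet) = -0.4Δ_tet; with Δ_tet = 5680 cm⁻¹ that is -2272 cm⁻¹.

-2272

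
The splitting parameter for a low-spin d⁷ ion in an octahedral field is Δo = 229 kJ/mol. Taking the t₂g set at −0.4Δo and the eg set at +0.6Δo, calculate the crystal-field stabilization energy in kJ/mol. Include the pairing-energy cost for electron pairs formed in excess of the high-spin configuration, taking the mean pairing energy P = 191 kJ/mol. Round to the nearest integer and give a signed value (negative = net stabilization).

-221

Configuration: t₂g⁶ eg¹.
CFSE(orbital) = 6×(-0.4Δo) + 1×(0.6Δo) = -1.8Δo; with Δo = 229 kJ/mol that is -412 kJ/mol.
Pairing penalty: 3 pairs vs 2 in the high-spin reference → 1 extra × P = 191 kJ/mol.
Net CFSE = -412 + 191 = -221 kJ/mol.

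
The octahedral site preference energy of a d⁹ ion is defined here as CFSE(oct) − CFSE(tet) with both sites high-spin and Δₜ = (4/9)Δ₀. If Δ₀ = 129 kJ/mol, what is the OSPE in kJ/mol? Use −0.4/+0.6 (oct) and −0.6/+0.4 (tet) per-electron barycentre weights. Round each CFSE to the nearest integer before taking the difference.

-54

Octahedral (high-spin): t2g^6 e_g^3, CFSE = 6(−0.4) + 3(+0.6) = -0.6Δ₀ = -0.6 × 129 = -77 kJ/mol.
Tetrahedral e^4 t2^5 gives -0.4Δₜ = -0.4 × (4/9) × 129 = -23 kJ/mol.
OSPE = -77 − (-23) = -54 kJ/mol.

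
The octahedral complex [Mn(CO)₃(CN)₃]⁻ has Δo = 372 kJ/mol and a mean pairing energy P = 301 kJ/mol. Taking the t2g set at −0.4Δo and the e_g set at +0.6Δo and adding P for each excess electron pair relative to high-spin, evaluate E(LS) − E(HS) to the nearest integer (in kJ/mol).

Ligand charges: 3×(+0) from CO and 3×(-1) from CN⁻ sum to -3; with overall charge -1, Mn is +2.
Group 7 minus oxidation state +2 gives a d⁵ configuration for Mn²⁺.
In the high-spin limit (t2g^3 e_g^2) the orbital term is 0.0Δo = 0 kJ/mol, with no excess pairing.
Low-spin: t2g^5 e_g^0, orbital CFSE = -2.0Δo = -744 kJ/mol; plus 2 excess pairs × P = +602 kJ/mol; total -142 kJ/mol.
Thus E(LS) − E(HS) = -142 kJ/mol.

-142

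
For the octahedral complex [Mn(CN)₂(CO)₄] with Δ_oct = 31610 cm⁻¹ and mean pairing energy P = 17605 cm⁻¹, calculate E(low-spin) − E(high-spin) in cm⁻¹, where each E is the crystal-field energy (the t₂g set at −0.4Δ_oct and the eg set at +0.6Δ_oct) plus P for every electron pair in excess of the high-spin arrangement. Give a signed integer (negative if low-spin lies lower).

Ligand charges: 2×(-1) from CN⁻ and 4×(+0) from CO sum to -2; with overall charge +0, Mn is +2.
Group 7 minus oxidation state +2 gives a d⁵ configuration for Mn²⁺.
High-spin d⁵ fills as t₂g³ eg² with CFSE 3(−0.4) + 2(+0.6) = 0.0Δ_oct = 0 cm⁻¹.
Low-spin t₂g⁵ eg⁰ gives -2.0Δ_oct = -63220 cm⁻¹, but forming 2 extra pairs costs 2P = 35210 cm⁻¹, so E(LS) = -63220 + 35210 = -28010 cm⁻¹.
The difference is -28010 − (0) = -28010 cm⁻¹, so low-spin lies lower.

-28010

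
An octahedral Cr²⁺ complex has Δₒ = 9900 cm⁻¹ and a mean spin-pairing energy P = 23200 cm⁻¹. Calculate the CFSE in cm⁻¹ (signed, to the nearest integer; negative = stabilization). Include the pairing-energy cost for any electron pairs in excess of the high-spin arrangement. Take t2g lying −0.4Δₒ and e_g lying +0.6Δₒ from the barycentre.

Cr is in group 6, so Cr²⁺ is d⁴ (6 − 2 = 4).
With Δₒ < P the complex is high-spin.
Configuration: t2g^3 e_g^1.
Orbital CFSE = -0.6Δₒ = -0.6 × 9900 = -5940 cm⁻¹.
High-spin has no excess pairs, so no pairing correction applies.

-5940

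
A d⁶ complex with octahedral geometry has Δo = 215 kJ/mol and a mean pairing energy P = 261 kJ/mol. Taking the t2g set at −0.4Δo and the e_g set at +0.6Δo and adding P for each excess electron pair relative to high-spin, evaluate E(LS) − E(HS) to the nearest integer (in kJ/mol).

92

High-spin: t2g^4 e_g^2, CFSE = -0.4Δo = -86 kJ/mol.
Low-spin t2g^6 e_g^0 gives -2.4Δo = -516 kJ/mol, but forming 2 extra pairs costs 2P = 522 kJ/mol, so E(LS) = -516 + 522 = 6 kJ/mol.
The difference is 6 − (-86) = 92 kJ/mol, so high-spin lies lower.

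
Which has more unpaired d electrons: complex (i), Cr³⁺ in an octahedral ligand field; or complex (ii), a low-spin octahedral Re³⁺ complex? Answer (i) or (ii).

(i)

(i): Cr³⁺: group 6, so d-count = 6 − 3 = 3; t2g^3 e_g^0 → 3 unpaired.
(ii): Re is in group 7, so Re³⁺ is d⁴ (7 − 3 = 4); t2g^4 e_g^0 → 2 unpaired.
So (i) has more unpaired electrons.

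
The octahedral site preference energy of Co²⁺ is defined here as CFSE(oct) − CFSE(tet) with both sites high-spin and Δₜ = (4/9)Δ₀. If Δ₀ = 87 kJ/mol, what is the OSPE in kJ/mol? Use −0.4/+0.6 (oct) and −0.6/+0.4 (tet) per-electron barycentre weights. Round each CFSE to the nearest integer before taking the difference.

Co is in group 9, so Co²⁺ is d⁷ (9 − 2 = 7).
Octahedral (high-spin): t2g^5 e_g^2, CFSE = 5(−0.4) + 2(+0.6) = -0.8Δ₀ = -0.8 × 87 = -70 kJ/mol.
Tetrahedral: e^4 t2^3, CFSE = 4(−0.6) + 3(+0.4) = -1.2Δₜ = -1.2 × (4/9) × 87 = -46 kJ/mol.
OSPE = CFSE(oct) − CFSE(tet) = -70 − (-46) = -24 kJ/mol.

-24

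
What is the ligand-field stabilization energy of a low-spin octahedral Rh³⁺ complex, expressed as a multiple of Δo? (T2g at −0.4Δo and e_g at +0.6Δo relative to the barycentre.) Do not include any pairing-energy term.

Rh³⁺: group 9, so d-count = 9 − 3 = 6.
Configuration: t2g^6 e_g^0.
CFSE = 6(-0.4Δo) + 0(0.6Δo) = -2.4Δo + 0.0Δo = -2.4Δo.

-2.4 Δo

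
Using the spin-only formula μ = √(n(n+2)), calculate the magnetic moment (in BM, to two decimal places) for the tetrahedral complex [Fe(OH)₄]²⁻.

Each OH⁻ contributes -1; 4 × (-1) = -4. With overall charge -2, Fe is in the +2 oxidation state.
Fe sits in group 8; removing 2 electrons leaves Fe²⁺ with 8 − 2 = 6 d electrons.
Tetrahedral splitting is small, so the complex is high-spin.
Configuration: e^3 t2^3 → 4 unpaired electrons.
μ(spin-only) = √[4(4+2)] = √24 ≈ 4.90 BM.

4.90 BM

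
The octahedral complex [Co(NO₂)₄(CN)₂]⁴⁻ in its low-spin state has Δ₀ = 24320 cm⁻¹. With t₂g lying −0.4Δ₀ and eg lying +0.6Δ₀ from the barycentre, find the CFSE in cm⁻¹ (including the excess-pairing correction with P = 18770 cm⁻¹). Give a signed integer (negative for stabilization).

Ligand charges: 4×(-1) from NO₂⁻ and 2×(-1) from CN⁻ sum to -6; with overall charge -4, Co is +2.
Co is in group 9, so Co²⁺ is d⁷ (9 − 2 = 7).
Electron filling gives t₂g⁶ eg¹.
Orbital CFSE = 6(-0.4) + 1(0.6) = -1.8Δ₀ = -1.8 × 24320 = -43776 cm⁻¹.
High-spin d⁷ would be t₂g⁵ eg² with 2 pairs; low-spin has 3, so 1 excess pair costs +1P = +18770 cm⁻¹.
Combining: -43776 + 18770 = -25006 cm⁻¹.

-25006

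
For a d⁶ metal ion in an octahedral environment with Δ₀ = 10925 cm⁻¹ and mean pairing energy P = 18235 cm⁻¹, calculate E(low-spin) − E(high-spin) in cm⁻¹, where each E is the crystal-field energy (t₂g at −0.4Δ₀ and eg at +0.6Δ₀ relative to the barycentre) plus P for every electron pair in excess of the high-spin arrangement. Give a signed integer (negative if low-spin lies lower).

High-spin d⁶ fills as t₂g⁴ eg² with CFSE 4(−0.4) + 2(+0.6) = -0.4Δ₀ = -4370 cm⁻¹.
For low-spin the configuration is t₂g⁶ eg⁰: orbital energy -2.4 × 10925 = -26220 cm⁻¹, and 2 additional pairs relative to high-spin add 36470 cm⁻¹, giving 10250 cm⁻¹.
Thus E(LS) − E(HS) = 14620 cm⁻¹.

14620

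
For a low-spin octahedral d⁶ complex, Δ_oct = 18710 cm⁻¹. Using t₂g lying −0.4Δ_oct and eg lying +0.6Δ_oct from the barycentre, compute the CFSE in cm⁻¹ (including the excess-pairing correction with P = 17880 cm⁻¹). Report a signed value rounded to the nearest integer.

Configuration: t₂g⁶ eg⁰.
Orbital CFSE = 6(-0.4) + 0(0.6) = -2.4Δ_oct = -2.4 × 18710 = -44904 cm⁻¹.
Pairing penalty: 3 pairs vs 1 in the high-spin reference → 2 extra × P = 35760 cm⁻¹.
Combining: -44904 + 35760 = -9144 cm⁻¹.

-9144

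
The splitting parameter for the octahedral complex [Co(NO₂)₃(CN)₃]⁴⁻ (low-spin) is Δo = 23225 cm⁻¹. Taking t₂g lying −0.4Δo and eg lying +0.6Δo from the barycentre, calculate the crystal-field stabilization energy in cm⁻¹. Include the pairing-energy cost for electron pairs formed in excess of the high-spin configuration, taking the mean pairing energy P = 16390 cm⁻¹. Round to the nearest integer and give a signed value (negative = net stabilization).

Ligand charges: 3×(-1) from NO₂⁻ and 3×(-1) from CN⁻ sum to -6; with overall charge -4, Co is +2.
Co sits in group 9; removing 2 electrons leaves Co²⁺ with 9 − 2 = 7 d electrons.
The d⁷ electrons fill as t₂g⁶ eg¹.
CFSE(orbital) = 6×(-0.4Δo) + 1×(0.6Δo) = -1.8Δo; with Δo = 23225 cm⁻¹ that is -41805 cm⁻¹.
High-spin d⁷ would be t₂g⁵ eg² with 2 pairs; low-spin has 3, so 1 excess pair costs +1P = +16390 cm⁻¹.
Overall CFSE = -41805 + 16390 = -25415 cm⁻¹.

-25415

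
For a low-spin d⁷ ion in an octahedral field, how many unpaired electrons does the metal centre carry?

1

Configuration: t₂g⁶ eg¹, giving 1 unpaired electron.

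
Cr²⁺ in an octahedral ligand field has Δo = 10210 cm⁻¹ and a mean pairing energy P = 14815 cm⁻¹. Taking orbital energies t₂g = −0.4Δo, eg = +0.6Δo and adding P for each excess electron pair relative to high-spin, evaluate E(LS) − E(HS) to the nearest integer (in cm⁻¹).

Group 6 minus oxidation state +2 gives a d⁴ configuration for Cr²⁺.
High-spin d⁴ fills as t₂g³ eg¹ with CFSE 3(−0.4) + 1(+0.6) = -0.6Δo = -6126 cm⁻¹.
Low-spin: t₂g⁴ eg⁰, orbital CFSE = -1.6Δo = -16336 cm⁻¹; plus 1 excess pair × P = +14815 cm⁻¹; total -1521 cm⁻¹.
E(LS) − E(HS) = -1521 − (-6126) = 4605 cm⁻¹.

4605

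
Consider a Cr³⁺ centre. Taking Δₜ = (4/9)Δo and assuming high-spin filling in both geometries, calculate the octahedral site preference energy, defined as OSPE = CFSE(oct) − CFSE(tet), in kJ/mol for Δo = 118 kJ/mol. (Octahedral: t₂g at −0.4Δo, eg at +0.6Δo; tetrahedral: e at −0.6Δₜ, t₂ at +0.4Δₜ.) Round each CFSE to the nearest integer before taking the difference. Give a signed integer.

Cr³⁺: group 6, so d-count = 6 − 3 = 3.
Octahedral (high-spin): t2g^3 e_g^0, CFSE = 3(−0.4) + 0(+0.6) = -1.2Δo = -1.2 × 118 = -142 kJ/mol.
In a tetrahedral site the filling is e^2 t2^1: CFSE(tet) = -0.8Δₜ = -0.8 × (4/9)(118) = -42 kJ/mol.
Subtracting, OSPE = -142 − (-42) = -100 kJ/mol.

-100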